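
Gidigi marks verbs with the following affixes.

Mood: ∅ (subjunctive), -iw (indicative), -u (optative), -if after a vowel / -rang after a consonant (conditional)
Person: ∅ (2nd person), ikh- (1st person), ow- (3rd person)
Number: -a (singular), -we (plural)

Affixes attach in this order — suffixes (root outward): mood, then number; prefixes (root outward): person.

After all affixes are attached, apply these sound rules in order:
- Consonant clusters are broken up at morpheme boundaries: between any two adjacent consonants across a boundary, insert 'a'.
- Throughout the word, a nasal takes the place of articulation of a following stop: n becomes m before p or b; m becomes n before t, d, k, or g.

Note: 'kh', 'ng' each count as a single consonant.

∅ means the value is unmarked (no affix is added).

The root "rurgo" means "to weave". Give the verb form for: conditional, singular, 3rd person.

Attach mood conditional -if (after vowel 'o') → rurgoif.
Attach number singular -a → rurgoifa.
Attach person 3rd person ow- → owrurgoifa.
Apply epenthesis: owrurgoifa → owarurgoifa.
Nasal assimilation: no change.

owarurgoifa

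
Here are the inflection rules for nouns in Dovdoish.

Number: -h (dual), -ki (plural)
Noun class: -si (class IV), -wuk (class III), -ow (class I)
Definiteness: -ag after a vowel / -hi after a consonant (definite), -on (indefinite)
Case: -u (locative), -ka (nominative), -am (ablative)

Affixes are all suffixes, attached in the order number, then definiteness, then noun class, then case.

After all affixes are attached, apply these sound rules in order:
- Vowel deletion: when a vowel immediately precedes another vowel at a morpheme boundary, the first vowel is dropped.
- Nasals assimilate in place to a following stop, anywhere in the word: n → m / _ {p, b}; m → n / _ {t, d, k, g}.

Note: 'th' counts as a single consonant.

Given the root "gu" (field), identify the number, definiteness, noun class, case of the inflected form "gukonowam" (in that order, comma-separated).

plural, indefinite, class I, ablative

Segment: gu-ki-on-ow-am.
number: -ki → plural.
definiteness: -on → indefinite.
noun class: -ow → class I.
case: -am → ablative.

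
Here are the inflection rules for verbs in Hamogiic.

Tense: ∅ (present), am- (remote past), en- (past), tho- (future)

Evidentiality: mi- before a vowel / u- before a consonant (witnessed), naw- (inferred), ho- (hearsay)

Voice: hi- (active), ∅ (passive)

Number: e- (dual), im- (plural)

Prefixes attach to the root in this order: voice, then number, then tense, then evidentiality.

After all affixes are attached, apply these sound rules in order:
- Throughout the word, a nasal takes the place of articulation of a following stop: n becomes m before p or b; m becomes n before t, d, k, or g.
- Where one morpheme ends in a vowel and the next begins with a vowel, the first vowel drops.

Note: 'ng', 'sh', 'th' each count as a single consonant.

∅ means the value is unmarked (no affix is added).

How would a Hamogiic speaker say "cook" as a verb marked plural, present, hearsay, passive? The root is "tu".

hintu

voice = passive: zero marking, form stays tu.
Attach number plural im- → imtu.
tense = present: zero marking, form stays imtu.
Attach evidentiality hearsay ho- → hoimtu.
Apply nasal assimilation: hoimtu → hointu.
Apply vowel deletion: hointu → hintu.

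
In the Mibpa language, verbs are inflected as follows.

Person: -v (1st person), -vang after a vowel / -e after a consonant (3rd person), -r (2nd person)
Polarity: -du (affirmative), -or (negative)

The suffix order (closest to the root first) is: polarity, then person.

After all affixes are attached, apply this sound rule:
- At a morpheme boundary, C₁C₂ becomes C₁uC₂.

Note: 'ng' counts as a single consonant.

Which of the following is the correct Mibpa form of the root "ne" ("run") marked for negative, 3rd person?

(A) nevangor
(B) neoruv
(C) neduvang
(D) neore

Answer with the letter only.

D

Attach polarity negative -or → neor.
Attach person 3rd person -e (after consonant 'r') → neore.
Epenthesis: no change.
So the correct form is neore, option (D).
(B) neoruv is wrong: it uses 1st person instead of 3rd person for person.
(C) neduvang is wrong: it uses affirmative instead of negative for polarity.
(A) nevangor is wrong: it has the affixes in the wrong order.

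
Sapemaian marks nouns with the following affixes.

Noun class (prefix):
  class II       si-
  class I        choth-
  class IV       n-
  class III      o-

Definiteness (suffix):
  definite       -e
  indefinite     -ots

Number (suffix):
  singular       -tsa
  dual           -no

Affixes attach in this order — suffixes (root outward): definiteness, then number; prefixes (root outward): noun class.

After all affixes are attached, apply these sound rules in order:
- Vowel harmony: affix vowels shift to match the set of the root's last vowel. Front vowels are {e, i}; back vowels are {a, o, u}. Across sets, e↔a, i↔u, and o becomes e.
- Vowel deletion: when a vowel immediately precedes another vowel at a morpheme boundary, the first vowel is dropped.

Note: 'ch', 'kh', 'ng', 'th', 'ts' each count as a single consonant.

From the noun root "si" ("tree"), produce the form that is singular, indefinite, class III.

Attach definiteness indefinite -ots → siots.
Attach number singular -tsa → siotstsa.
Attach noun class class III o- → osiotstsa.
Apply vowel harmony: osiotstsa → esietstse.
Apply vowel deletion: esietstse → esetstse.

esetstse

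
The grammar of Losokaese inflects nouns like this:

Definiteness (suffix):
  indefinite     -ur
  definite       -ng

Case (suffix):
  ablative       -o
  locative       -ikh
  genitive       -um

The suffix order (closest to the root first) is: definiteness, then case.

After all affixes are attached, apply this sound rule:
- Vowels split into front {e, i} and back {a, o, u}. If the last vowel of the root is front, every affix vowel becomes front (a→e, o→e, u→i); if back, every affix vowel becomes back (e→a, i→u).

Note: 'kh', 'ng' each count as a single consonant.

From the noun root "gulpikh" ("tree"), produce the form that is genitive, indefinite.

Attach definiteness indefinite -ur → gulpikhur.
Attach case genitive -um → gulpikhurum.
Apply vowel harmony: gulpikhurum → gulpikhirim.

gulpikhirim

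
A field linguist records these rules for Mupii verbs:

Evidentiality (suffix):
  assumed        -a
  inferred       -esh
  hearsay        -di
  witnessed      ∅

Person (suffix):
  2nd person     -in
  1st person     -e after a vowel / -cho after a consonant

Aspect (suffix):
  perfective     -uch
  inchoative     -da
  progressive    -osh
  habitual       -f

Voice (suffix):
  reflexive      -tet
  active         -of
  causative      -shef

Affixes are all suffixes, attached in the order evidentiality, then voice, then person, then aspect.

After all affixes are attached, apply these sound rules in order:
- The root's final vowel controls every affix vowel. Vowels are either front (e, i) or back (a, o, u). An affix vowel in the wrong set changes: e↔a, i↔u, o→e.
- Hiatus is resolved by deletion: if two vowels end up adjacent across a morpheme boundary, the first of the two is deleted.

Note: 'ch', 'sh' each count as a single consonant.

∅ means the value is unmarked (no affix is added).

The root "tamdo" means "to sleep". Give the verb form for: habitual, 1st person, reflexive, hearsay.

tamdodutatchof

Attach evidentiality hearsay -di → tamdodi.
Attach voice reflexive -tet → tamdoditet.
Attach person 1st person -cho (after consonant 't') → tamdoditetcho.
Attach aspect habitual -f → tamdoditetchof.
Apply vowel harmony: tamdoditetchof → tamdodutatchof.
Vowel deletion: no change.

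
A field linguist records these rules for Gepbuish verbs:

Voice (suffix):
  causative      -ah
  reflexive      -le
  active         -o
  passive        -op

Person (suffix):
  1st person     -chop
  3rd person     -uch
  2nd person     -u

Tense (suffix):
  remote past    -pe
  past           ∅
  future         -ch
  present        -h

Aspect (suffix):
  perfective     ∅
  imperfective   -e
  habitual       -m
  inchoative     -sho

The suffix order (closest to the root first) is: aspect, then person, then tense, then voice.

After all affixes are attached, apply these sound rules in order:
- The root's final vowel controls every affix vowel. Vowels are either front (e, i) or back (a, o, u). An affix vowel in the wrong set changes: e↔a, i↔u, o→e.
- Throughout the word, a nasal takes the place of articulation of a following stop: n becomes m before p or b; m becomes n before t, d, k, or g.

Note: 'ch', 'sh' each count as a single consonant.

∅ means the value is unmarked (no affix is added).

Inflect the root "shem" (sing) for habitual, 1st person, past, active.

Attach aspect habitual -m → shemm.
Attach person 1st person -chop → shemmchop.
tense = past: zero marking, form stays shemmchop.
Attach voice active -o → shemmchopo.
Apply vowel harmony: shemmchopo → shemmchepe.
Nasal assimilation: no change.

shemmchepe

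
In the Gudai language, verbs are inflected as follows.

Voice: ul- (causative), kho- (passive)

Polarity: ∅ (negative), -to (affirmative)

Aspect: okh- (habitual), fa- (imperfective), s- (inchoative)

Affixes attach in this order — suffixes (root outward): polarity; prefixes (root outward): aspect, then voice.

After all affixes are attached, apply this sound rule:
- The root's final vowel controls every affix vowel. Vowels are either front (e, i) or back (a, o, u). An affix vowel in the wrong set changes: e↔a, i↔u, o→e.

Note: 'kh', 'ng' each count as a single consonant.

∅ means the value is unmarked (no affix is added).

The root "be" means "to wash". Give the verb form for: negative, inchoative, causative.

ilsbe

Attach aspect inchoative s- → sbe.
Attach voice causative ul- → ulsbe.
polarity = negative: zero marking, form stays ulsbe.
Apply vowel harmony: ulsbe → ilsbe.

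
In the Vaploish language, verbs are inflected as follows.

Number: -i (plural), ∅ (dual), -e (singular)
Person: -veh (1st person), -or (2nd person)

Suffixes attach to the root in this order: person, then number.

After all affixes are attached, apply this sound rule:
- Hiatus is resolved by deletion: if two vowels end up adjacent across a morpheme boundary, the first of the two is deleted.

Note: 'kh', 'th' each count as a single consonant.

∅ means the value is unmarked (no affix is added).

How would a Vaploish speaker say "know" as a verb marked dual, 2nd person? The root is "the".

Attach person 2nd person -or → theor.
number = dual: zero marking, form stays theor.
Apply vowel deletion: theor → thor.

thor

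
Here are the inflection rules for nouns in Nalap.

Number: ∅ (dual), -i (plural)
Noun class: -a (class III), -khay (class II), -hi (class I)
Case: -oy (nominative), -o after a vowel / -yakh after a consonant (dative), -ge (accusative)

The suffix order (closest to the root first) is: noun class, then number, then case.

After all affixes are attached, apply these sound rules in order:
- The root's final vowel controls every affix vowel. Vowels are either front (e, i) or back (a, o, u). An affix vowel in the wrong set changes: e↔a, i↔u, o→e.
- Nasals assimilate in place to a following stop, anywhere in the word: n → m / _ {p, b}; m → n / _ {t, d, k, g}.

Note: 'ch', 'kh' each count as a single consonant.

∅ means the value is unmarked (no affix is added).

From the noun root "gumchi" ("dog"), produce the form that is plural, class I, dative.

Attach noun class class I -hi → gumchihi.
Attach number plural -i → gumchihii.
Attach case dative -o (after vowel 'i') → gumchihiio.
Apply vowel harmony: gumchihiio → gumchihiie.
Nasal assimilation: no change.

gumchihiie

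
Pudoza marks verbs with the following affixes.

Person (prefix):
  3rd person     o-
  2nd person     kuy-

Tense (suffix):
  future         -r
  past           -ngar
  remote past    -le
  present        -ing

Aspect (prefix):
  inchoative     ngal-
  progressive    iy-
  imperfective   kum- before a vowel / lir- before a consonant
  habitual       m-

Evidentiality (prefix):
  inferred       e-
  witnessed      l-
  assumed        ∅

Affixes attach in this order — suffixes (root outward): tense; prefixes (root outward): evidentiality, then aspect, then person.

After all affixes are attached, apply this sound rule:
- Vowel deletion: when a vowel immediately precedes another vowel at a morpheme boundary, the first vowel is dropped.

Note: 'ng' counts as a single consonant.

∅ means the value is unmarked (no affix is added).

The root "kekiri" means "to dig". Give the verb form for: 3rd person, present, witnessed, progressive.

iylkekiring

Attach tense present -ing → kekiriing.
Attach evidentiality witnessed l- → lkekiriing.
Attach aspect progressive iy- → iylkekiriing.
Attach person 3rd person o- → oiylkekiriing.
Apply vowel deletion: oiylkekiriing → iylkekiring.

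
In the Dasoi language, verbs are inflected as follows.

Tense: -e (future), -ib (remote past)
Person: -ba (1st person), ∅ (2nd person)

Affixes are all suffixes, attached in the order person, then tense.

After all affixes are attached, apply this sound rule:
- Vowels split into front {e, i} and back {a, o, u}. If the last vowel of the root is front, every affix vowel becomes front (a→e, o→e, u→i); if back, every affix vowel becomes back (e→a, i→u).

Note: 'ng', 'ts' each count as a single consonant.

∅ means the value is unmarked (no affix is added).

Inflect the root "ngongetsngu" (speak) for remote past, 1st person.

Attach person 1st person -ba → ngongetsnguba.
Attach tense remote past -ib → ngongetsngubaib.
Apply vowel harmony: ngongetsngubaib → ngongetsngubaub.

ngongetsngubaub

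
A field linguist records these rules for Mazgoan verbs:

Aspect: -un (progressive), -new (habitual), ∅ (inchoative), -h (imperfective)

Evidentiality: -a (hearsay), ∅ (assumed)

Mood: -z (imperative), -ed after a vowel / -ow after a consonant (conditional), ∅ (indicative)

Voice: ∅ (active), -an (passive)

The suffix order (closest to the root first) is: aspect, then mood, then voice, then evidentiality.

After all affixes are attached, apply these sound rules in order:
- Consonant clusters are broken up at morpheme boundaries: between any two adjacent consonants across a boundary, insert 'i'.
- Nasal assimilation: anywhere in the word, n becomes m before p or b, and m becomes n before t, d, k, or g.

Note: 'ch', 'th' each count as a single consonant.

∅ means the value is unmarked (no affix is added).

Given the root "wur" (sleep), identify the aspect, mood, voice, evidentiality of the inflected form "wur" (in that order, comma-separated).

Segment: wur.
aspect: ∅ → inchoative.
mood: ∅ → indicative.
voice: ∅ → active.
evidentiality: ∅ → assumed.

inchoative, indicative, active, assumed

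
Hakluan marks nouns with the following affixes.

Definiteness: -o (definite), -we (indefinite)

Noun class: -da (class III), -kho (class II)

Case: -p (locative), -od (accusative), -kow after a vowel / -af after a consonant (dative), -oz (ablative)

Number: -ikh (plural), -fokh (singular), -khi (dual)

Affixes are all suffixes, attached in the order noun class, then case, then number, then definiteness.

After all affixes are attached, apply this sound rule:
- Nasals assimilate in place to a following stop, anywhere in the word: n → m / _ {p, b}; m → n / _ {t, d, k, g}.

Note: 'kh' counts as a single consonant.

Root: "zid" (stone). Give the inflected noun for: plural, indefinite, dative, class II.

zidkhokowikhwe

Attach noun class class II -kho → zidkho.
Attach case dative -kow (after vowel 'o') → zidkhokow.
Attach number plural -ikh → zidkhokowikh.
Attach definiteness indefinite -we → zidkhokowikhwe.
Nasal assimilation: no change.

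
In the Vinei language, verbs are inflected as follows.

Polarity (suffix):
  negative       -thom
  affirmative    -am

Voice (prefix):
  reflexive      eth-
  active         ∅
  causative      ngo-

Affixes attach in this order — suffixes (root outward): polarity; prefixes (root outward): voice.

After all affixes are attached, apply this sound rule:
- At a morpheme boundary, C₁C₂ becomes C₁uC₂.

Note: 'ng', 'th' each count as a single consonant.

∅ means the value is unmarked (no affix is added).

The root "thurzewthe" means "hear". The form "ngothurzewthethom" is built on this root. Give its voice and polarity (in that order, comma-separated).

causative, negative

Segment: ngo-thurzewthe-thom.
voice: ngo- → causative.
polarity: -thom → negative.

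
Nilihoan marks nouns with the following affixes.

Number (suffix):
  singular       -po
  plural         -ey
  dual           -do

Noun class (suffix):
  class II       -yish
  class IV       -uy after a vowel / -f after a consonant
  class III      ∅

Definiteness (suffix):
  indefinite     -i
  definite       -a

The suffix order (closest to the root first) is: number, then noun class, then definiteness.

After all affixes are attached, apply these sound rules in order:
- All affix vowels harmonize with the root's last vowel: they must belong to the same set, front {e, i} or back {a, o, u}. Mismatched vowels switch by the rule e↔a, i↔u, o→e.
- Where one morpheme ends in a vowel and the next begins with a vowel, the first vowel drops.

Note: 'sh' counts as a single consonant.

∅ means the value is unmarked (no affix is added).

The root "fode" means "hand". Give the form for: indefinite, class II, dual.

Attach number dual -do → fodedo.
Attach noun class class II -yish → fodedoyish.
Attach definiteness indefinite -i → fodedoyishi.
Apply vowel harmony: fodedoyishi → fodedeyishi.
Vowel deletion: no change.

fodedeyishi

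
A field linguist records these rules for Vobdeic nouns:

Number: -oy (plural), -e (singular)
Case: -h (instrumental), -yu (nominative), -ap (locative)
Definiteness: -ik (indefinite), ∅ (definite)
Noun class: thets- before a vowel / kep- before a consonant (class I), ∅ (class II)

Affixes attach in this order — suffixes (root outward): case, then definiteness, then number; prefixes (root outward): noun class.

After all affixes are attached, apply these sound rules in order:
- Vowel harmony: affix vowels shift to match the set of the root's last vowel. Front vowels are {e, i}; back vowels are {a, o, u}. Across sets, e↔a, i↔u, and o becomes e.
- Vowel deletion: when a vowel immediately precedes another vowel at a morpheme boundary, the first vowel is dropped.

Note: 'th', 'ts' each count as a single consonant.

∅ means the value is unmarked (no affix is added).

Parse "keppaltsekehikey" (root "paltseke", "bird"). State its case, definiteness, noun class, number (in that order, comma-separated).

instrumental, indefinite, class I, plural

Segment: kep-paltseke-h-ik-oy.
case: -h → instrumental.
definiteness: -ik → indefinite.
noun class: thets/kep- → class I.
number: -oy → plural.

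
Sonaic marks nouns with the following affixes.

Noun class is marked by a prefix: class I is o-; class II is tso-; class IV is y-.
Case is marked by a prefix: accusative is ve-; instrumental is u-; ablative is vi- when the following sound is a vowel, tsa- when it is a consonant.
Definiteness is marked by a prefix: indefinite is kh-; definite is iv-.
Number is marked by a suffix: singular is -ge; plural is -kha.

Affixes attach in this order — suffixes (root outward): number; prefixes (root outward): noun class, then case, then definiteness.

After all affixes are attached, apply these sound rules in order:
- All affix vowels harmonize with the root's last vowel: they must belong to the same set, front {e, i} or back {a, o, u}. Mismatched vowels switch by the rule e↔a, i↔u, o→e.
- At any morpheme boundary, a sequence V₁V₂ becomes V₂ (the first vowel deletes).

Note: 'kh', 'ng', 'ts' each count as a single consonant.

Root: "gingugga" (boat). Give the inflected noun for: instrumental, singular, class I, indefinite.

khoginguggaga

Attach number singular -ge → ginguggage.
Attach noun class class I o- → oginguggage.
Attach case instrumental u- → uoginguggage.
Attach definiteness indefinite kh- → khuoginguggage.
Apply vowel harmony: khuoginguggage → khuoginguggaga.
Apply vowel deletion: khuoginguggaga → khoginguggaga.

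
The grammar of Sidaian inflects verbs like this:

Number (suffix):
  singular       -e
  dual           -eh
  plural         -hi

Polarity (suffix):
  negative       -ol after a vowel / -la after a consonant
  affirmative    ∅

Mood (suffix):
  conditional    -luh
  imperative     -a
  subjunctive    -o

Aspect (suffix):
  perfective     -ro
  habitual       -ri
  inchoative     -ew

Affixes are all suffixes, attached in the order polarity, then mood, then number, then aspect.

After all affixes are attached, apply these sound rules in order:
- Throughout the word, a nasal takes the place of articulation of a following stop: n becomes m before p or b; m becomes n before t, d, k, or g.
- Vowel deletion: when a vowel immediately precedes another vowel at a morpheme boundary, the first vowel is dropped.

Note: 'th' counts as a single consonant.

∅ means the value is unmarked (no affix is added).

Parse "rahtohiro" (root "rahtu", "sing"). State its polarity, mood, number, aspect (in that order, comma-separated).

Segment: rahtu-o-hi-ro.
polarity: ∅ → affirmative.
mood: -o → subjunctive.
number: -hi → plural.
aspect: -ro → perfective.

affirmative, subjunctive, plural, perfective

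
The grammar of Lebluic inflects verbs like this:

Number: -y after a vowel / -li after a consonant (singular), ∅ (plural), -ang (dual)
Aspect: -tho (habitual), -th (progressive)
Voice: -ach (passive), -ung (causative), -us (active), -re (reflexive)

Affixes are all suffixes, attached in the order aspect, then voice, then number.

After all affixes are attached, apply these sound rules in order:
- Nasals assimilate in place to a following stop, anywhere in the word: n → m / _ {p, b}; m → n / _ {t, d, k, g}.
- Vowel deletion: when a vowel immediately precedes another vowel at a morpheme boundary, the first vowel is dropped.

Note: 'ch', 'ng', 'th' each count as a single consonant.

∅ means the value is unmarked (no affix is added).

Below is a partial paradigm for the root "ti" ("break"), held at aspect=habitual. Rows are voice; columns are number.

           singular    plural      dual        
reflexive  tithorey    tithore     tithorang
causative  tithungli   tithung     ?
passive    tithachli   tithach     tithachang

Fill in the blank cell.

Attach aspect habitual -tho → titho.
Attach voice causative -ung → tithoung.
Attach number dual -ang → tithoungang.
Nasal assimilation: no change.
Apply vowel deletion: tithoungang → tithungang.

tithungang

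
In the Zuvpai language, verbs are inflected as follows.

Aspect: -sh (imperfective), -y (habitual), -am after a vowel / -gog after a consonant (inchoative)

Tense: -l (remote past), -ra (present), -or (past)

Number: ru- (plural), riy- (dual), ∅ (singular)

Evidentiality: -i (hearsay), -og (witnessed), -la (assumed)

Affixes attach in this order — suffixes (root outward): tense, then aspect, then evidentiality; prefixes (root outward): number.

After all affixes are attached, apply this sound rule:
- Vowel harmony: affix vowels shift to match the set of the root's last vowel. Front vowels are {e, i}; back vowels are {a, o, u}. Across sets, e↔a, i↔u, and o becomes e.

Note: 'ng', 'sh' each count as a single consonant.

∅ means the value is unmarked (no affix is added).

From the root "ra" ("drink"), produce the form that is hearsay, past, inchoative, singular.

number = singular: zero marking, form stays ra.
Attach tense past -or → raor.
Attach aspect inchoative -gog (after consonant 'r') → raorgog.
Attach evidentiality hearsay -i → raorgogi.
Apply vowel harmony: raorgogi → raorgogu.

raorgogu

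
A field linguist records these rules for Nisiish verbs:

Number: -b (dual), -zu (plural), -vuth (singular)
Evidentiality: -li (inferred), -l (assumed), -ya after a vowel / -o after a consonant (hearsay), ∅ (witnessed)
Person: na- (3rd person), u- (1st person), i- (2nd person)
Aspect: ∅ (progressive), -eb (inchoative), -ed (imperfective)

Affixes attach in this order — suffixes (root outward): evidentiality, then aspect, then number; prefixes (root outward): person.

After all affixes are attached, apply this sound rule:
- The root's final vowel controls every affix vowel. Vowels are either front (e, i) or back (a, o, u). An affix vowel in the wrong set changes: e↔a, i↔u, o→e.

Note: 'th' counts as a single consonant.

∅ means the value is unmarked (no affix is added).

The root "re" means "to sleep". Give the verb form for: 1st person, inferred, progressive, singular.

Attach evidentiality inferred -li → reli.
aspect = progressive: zero marking, form stays reli.
Attach person 1st person u- → ureli.
Attach number singular -vuth → urelivuth.
Apply vowel harmony: urelivuth → irelivith.

irelivith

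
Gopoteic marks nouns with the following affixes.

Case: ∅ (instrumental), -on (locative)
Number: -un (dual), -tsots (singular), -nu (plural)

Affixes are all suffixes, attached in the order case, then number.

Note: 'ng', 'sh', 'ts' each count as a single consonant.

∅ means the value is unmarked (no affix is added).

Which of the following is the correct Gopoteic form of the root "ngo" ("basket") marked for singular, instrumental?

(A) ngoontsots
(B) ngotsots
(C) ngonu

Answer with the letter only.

B

case = instrumental: zero marking, form stays ngo.
Attach number singular -tsots → ngotsots.
So the correct form is ngotsots, option (B).
(C) ngonu is wrong: it uses plural instead of singular for number.
(A) ngoontsots is wrong: it uses locative instead of instrumental for case.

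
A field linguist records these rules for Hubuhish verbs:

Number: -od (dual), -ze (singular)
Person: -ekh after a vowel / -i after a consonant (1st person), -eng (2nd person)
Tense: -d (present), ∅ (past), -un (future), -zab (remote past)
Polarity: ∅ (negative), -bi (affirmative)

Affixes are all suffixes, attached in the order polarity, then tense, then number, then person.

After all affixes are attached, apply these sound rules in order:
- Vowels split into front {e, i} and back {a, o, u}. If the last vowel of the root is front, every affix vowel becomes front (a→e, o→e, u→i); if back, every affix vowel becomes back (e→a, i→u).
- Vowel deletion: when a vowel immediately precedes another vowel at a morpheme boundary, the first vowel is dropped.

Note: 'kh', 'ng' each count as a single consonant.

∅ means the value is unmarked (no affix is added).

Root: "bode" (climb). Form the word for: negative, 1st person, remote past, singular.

polarity = negative: zero marking, form stays bode.
Attach tense remote past -zab → bodezab.
Attach number singular -ze → bodezabze.
Attach person 1st person -ekh (after vowel 'e') → bodezabzeekh.
Apply vowel harmony: bodezabzeekh → bodezebzeekh.
Apply vowel deletion: bodezebzeekh → bodezebzekh.

bodezebzekh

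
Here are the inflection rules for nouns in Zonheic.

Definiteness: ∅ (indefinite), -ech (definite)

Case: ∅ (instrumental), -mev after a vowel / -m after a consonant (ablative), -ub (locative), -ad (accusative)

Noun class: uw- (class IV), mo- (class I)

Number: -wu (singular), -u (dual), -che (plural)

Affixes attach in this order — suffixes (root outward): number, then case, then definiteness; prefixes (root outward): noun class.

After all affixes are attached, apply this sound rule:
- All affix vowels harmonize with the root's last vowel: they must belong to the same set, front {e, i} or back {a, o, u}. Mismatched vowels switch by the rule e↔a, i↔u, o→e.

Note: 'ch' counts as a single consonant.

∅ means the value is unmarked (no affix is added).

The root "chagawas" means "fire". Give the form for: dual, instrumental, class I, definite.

mochagawasuach

Attach number dual -u → chagawasu.
case = instrumental: zero marking, form stays chagawasu.
Attach definiteness definite -ech → chagawasuech.
Attach noun class class I mo- → mochagawasuech.
Apply vowel harmony: mochagawasuech → mochagawasuach.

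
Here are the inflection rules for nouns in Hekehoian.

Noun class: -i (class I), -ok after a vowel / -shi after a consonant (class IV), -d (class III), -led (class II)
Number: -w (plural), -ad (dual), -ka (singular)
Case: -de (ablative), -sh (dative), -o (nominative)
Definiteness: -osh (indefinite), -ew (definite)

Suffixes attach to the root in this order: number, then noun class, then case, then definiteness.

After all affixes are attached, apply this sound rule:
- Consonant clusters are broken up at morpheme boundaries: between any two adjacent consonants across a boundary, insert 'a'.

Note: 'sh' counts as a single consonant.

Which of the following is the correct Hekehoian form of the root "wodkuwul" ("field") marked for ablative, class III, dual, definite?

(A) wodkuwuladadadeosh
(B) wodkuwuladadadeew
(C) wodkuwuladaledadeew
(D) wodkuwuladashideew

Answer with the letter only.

B

Attach number dual -ad → wodkuwulad.
Attach noun class class III -d → wodkuwuladd.
Attach case ablative -de → wodkuwuladdde.
Attach definiteness definite -ew → wodkuwuladddeew.
Apply epenthesis: wodkuwuladddeew → wodkuwuladadadeew.
So the correct form is wodkuwuladadadeew, option (B).
(C) wodkuwuladaledadeew is wrong: it uses class II instead of class III for noun class.
(D) wodkuwuladashideew is wrong: it uses class IV instead of class III for noun class.
(A) wodkuwuladadadeosh is wrong: it uses indefinite instead of definite for definiteness.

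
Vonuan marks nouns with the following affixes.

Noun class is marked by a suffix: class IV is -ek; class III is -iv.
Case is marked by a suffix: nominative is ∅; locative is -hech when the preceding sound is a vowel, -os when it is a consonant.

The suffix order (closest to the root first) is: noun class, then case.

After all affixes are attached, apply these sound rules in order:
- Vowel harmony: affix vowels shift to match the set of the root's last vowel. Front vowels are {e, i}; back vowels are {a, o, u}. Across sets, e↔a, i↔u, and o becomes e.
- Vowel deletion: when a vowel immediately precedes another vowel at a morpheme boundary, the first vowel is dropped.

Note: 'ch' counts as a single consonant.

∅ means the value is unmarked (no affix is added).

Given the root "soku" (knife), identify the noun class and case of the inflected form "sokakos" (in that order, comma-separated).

Segment: soku-ek-os.
noun class: -ek → class IV.
case: -hech/os → locative.

class IV, locative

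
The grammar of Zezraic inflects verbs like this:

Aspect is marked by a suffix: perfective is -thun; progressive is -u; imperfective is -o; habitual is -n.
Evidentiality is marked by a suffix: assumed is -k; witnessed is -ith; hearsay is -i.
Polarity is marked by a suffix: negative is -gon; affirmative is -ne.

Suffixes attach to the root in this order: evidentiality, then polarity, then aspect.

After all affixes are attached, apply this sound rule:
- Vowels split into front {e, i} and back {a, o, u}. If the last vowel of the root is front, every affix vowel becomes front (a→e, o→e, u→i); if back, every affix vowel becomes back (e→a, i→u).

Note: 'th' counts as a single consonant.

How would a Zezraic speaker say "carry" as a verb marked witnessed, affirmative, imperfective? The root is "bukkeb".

Attach evidentiality witnessed -ith → bukkebith.
Attach polarity affirmative -ne → bukkebithne.
Attach aspect imperfective -o → bukkebithneo.
Apply vowel harmony: bukkebithneo → bukkebithnee.

bukkebithnee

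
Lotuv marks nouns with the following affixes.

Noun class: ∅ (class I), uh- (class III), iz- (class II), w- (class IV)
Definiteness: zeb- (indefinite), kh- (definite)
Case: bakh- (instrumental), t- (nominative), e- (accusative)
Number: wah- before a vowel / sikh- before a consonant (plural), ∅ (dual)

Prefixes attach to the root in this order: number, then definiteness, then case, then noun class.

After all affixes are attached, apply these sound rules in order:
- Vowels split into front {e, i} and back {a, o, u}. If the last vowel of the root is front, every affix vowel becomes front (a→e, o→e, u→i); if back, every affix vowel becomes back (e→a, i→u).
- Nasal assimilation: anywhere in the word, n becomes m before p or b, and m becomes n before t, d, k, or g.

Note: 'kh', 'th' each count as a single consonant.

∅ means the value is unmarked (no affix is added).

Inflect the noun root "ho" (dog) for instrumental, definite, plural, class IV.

wbakhkhsukhho

Attach number plural sikh- (before consonant 'h') → sikhho.
Attach definiteness definite kh- → khsikhho.
Attach case instrumental bakh- → bakhkhsikhho.
Attach noun class class IV w- → wbakhkhsikhho.
Apply vowel harmony: wbakhkhsikhho → wbakhkhsukhho.
Nasal assimilation: no change.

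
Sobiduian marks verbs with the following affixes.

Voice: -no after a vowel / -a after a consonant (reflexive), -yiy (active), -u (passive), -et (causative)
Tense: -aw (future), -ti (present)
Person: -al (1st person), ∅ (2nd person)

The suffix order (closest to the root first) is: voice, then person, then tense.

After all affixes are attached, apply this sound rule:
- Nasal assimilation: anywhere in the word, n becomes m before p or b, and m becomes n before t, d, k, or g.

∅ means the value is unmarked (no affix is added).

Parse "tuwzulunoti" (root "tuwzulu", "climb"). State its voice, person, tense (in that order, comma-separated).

reflexive, 2nd person, present

Segment: tuwzulu-no-ti.
voice: -no/a → reflexive.
person: ∅ → 2nd person.
tense: -ti → present.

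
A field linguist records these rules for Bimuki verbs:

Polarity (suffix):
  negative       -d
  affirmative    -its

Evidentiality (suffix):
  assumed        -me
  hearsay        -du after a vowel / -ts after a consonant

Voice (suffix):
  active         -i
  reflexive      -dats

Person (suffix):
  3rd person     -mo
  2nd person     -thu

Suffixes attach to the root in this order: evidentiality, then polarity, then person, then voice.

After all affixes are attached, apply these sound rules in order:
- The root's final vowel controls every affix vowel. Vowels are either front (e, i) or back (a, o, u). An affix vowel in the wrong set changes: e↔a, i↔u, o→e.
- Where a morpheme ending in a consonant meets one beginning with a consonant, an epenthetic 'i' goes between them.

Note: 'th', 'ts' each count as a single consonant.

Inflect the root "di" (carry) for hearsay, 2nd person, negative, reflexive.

Attach evidentiality hearsay -du (after vowel 'i') → didu.
Attach polarity negative -d → didud.
Attach person 2nd person -thu → didudthu.
Attach voice reflexive -dats → didudthudats.
Apply vowel harmony: didudthudats → dididthidets.
Apply epenthesis: dididthidets → dididithidets.

dididithidets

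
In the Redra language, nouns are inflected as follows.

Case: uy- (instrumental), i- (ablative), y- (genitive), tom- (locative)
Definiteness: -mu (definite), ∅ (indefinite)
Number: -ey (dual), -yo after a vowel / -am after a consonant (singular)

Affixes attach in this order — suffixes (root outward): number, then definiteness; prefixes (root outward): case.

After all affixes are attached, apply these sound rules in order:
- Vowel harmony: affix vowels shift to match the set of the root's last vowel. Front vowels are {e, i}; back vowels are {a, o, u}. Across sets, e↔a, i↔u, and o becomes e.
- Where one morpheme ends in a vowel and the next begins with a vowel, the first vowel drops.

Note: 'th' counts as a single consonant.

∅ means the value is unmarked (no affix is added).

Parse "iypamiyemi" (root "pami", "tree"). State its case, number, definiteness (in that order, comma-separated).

Segment: uy-pami-yo-mu.
case: uy- → instrumental.
number: -yo/am → singular.
definiteness: -mu → definite.

instrumental, singular, definite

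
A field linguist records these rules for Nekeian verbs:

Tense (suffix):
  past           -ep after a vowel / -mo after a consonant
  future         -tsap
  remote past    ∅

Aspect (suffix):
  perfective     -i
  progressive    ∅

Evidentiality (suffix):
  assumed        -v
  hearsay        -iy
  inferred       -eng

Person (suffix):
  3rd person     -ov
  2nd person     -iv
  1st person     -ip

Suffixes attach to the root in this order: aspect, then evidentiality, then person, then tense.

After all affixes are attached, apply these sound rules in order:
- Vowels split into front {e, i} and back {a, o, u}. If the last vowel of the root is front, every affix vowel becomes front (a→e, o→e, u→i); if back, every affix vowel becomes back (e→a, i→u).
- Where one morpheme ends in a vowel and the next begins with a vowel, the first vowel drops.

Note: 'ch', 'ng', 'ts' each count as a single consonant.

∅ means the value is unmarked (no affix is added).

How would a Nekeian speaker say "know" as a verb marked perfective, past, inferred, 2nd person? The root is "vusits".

Attach aspect perfective -i → vusitsi.
Attach evidentiality inferred -eng → vusitsieng.
Attach person 2nd person -iv → vusitsiengiv.
Attach tense past -mo (after consonant 'v') → vusitsiengivmo.
Apply vowel harmony: vusitsiengivmo → vusitsiengivme.
Apply vowel deletion: vusitsiengivme → vusitsengivme.

vusitsengivme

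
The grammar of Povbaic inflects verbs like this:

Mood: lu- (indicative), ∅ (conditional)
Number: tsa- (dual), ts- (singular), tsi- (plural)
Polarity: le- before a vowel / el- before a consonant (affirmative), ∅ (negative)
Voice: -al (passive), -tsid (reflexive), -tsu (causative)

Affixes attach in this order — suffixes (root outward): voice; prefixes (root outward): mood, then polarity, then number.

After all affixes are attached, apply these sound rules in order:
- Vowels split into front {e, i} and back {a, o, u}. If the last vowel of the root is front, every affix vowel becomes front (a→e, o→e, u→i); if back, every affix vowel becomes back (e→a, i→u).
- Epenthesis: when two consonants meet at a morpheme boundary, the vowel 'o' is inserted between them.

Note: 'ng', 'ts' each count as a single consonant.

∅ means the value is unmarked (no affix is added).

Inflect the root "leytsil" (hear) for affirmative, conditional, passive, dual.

Attach voice passive -al → leytsilal.
mood = conditional: zero marking, form stays leytsilal.
Attach polarity affirmative el- (before consonant 'l') → elleytsilal.
Attach number dual tsa- → tsaelleytsilal.
Apply vowel harmony: tsaelleytsilal → tseelleytsilel.
Apply epenthesis: tseelleytsilel → tseeloleytsilel.

tseeloleytsilel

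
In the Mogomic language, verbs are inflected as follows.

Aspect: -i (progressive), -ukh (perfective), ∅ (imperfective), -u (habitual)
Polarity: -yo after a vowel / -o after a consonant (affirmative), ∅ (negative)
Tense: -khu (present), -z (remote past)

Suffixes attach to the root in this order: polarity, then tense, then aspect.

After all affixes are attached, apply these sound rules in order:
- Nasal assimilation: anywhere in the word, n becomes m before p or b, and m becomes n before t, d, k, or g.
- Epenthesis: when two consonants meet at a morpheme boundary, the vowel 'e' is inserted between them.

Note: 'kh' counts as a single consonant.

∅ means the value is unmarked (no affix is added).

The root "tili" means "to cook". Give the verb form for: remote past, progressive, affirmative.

tiliyozi

Attach polarity affirmative -yo (after vowel 'i') → tiliyo.
Attach tense remote past -z → tiliyoz.
Attach aspect progressive -i → tiliyozi.
Nasal assimilation: no change.
Epenthesis: no change.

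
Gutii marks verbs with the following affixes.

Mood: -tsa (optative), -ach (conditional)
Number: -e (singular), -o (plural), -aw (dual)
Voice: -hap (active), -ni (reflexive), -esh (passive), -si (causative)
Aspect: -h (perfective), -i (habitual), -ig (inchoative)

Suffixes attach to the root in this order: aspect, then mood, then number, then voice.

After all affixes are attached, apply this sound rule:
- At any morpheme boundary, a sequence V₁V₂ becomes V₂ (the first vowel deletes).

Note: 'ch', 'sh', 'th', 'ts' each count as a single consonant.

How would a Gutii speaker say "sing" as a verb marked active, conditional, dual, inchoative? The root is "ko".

Attach aspect inchoative -ig → koig.
Attach mood conditional -ach → koigach.
Attach number dual -aw → koigachaw.
Attach voice active -hap → koigachawhap.
Apply vowel deletion: koigachawhap → kigachawhap.

kigachawhap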